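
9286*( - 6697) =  - 62188342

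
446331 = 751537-305206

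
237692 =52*4571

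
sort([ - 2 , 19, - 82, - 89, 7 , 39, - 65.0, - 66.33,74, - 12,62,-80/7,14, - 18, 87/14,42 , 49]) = [ - 89,  -  82, - 66.33,-65.0, - 18, - 12, - 80/7, - 2,  87/14, 7, 14, 19,  39,  42, 49 , 62,74]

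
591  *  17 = 10047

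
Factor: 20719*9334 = 193391146 = 2^1*13^1  *359^1*20719^1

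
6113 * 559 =3417167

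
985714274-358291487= 627422787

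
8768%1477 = 1383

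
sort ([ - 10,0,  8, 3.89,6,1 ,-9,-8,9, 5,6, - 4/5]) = [- 10, - 9,  -  8, - 4/5 , 0,1,3.89,5, 6, 6, 8, 9 ]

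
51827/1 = 51827= 51827.00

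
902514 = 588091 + 314423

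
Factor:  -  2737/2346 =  - 2^( - 1)*3^( - 1)*7^1 = -7/6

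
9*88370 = 795330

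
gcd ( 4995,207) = 9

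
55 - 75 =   -  20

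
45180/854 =52 + 386/427  =  52.90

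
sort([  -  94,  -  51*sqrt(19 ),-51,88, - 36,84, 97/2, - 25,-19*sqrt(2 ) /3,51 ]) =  [  -  51* sqrt( 19 ),-94,-51,-36, - 25, - 19*sqrt( 2)/3,97/2,51,84, 88 ]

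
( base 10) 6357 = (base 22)D2L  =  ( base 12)3819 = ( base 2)1100011010101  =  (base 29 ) 7G6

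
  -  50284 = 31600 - 81884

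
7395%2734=1927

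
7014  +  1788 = 8802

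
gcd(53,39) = 1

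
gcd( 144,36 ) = 36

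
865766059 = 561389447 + 304376612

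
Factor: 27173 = 29^1 *937^1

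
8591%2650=641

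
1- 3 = - 2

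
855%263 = 66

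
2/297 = 2/297 = 0.01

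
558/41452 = 279/20726 = 0.01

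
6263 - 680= 5583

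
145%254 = 145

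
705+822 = 1527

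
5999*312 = 1871688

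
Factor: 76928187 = 3^1 * 7^2*677^1*773^1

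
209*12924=2701116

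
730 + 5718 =6448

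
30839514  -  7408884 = 23430630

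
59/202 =59/202  =  0.29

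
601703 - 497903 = 103800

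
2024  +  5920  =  7944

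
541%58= 19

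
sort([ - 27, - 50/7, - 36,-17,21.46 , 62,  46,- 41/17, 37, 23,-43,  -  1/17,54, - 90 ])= [ - 90, - 43, - 36, - 27, - 17, - 50/7, - 41/17, - 1/17,21.46, 23,37, 46,54, 62]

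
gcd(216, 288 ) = 72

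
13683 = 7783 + 5900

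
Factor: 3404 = 2^2*23^1 * 37^1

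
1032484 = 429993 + 602491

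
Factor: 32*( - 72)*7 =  - 16128 = - 2^8*3^2* 7^1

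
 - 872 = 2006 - 2878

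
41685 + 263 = 41948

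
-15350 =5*( - 3070 )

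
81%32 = 17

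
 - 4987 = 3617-8604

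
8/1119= 8/1119=0.01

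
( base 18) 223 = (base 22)195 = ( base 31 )m5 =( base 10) 687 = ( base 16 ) 2af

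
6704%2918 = 868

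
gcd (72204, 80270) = 2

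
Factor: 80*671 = 53680 = 2^4 *5^1*11^1*61^1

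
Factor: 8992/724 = 2^3*181^( - 1 )*281^1  =  2248/181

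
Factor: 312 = 2^3*3^1* 13^1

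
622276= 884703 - 262427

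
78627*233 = 18320091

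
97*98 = 9506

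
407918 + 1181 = 409099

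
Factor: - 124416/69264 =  - 2^5 * 3^3*13^( - 1)*37^( - 1 ) = -864/481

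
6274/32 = 196 + 1/16 =196.06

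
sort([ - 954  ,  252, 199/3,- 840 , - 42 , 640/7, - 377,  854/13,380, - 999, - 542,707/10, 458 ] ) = [- 999,-954, - 840 ,-542,-377, - 42,854/13,199/3, 707/10,  640/7,  252,  380, 458 ] 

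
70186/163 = 70186/163= 430.59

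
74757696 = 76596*976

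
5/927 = 5/927 =0.01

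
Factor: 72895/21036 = 2^ (-2 )*3^(-1)*5^1 *61^1*239^1*1753^ (  -  1)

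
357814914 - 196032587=161782327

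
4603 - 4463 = 140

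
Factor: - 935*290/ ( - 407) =24650/37 = 2^1 * 5^2*17^1*29^1 * 37^(-1)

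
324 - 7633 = -7309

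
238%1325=238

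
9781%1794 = 811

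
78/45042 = 13/7507 = 0.00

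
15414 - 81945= -66531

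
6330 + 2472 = 8802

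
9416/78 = 4708/39 = 120.72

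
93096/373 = 249 + 219/373 =249.59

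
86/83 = 1 + 3/83 = 1.04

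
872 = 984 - 112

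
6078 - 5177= 901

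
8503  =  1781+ 6722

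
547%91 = 1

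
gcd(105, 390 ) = 15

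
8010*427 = 3420270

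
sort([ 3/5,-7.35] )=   [  -  7.35,3/5 ]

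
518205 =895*579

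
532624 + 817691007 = 818223631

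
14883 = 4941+9942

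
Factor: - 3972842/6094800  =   - 1986421/3047400=- 2^ (  -  3 ) * 3^ (  -  2)*5^( - 2) * 1693^( - 1)*1986421^1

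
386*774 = 298764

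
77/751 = 77/751 = 0.10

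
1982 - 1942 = 40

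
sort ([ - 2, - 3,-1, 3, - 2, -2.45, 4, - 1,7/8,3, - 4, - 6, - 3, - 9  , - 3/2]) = [-9, - 6, - 4, - 3, - 3, - 2.45, - 2  ,-2,  -  3/2, - 1,  -  1, 7/8,3,  3,4 ] 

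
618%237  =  144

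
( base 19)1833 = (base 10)9807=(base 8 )23117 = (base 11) 7406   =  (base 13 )4605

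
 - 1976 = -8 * 247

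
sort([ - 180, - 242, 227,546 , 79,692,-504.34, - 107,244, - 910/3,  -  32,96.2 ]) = [ - 504.34, - 910/3, - 242,-180, - 107,-32,79,96.2, 227, 244,546,692] 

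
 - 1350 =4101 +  - 5451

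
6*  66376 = 398256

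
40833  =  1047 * 39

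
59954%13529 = 5838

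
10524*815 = 8577060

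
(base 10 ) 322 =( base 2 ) 101000010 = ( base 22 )ee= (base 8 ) 502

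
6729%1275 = 354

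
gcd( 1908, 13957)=1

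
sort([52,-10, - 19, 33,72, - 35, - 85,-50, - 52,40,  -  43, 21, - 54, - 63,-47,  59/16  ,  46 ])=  [ - 85, - 63,-54,-52, - 50, -47, - 43, - 35, - 19,-10, 59/16,21,33, 40 , 46, 52,72 ]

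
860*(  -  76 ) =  - 65360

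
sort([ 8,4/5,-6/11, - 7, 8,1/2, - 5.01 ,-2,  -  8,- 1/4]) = [ -8, - 7,  -  5.01, - 2, - 6/11, - 1/4 , 1/2,4/5, 8 , 8]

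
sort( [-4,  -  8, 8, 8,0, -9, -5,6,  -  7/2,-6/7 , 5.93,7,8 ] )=[ - 9, - 8,  -  5, - 4, - 7/2,-6/7,0, 5.93,6,7, 8,8 , 8 ] 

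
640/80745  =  128/16149 = 0.01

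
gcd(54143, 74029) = 1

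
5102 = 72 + 5030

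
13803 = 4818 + 8985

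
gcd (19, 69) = 1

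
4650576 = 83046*56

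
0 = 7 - 7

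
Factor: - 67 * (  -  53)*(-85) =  - 301835 = -5^1*17^1*53^1*67^1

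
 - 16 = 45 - 61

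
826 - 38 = 788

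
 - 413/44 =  - 413/44 = -9.39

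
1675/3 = 558+ 1/3  =  558.33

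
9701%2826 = 1223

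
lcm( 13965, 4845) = 237405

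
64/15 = 64/15 = 4.27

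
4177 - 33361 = -29184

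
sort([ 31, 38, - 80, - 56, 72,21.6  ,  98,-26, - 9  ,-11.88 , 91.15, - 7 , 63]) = [ - 80, - 56, - 26, - 11.88,- 9, -7,21.6 , 31,38,63 , 72, 91.15 , 98 ] 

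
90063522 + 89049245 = 179112767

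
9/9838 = 9/9838 = 0.00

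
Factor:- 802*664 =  - 2^4*83^1*401^1 = - 532528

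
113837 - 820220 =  - 706383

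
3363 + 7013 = 10376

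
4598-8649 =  - 4051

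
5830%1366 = 366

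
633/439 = 633/439 = 1.44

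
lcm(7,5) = 35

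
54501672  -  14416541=40085131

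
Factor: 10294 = 2^1*5147^1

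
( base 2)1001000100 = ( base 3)210111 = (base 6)2404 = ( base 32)I4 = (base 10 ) 580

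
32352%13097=6158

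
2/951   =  2/951 = 0.00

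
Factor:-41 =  - 41^1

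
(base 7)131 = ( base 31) 29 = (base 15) 4b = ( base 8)107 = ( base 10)71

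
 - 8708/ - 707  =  12 +32/101=12.32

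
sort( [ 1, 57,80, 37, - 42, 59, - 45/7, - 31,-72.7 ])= [-72.7, - 42,-31, - 45/7,1, 37,57, 59, 80]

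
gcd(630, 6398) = 14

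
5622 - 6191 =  - 569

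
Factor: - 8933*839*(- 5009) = 37541388083 = 839^1*5009^1*8933^1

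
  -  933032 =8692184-9625216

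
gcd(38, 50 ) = 2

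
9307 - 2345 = 6962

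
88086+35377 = 123463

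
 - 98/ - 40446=7/2889 = 0.00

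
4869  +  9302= 14171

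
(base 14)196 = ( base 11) 279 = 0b101001000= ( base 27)C4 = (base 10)328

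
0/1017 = 0 = 0.00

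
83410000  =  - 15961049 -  - 99371049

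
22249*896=19935104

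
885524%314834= 255856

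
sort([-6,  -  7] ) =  [ - 7, - 6 ]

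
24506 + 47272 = 71778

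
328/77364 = 82/19341= 0.00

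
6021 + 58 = 6079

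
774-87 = 687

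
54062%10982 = 10134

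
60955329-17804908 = 43150421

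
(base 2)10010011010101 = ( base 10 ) 9429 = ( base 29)B64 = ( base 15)2bd9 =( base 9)13836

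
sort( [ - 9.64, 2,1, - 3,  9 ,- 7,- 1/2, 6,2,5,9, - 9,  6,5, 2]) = [-9.64,-9, - 7, - 3,-1/2, 1, 2, 2, 2 , 5,5, 6, 6, 9, 9] 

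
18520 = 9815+8705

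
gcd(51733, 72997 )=1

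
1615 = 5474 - 3859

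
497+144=641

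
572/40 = 143/10  =  14.30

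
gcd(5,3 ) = 1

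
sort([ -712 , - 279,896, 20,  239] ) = [- 712, - 279, 20,239,  896 ] 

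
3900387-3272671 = 627716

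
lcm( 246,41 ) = 246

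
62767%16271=13954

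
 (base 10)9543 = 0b10010101000111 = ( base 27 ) d2c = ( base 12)5633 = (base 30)AI3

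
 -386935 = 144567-531502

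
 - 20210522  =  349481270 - 369691792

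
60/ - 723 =-20/241= -0.08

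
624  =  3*208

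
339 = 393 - 54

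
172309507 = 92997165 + 79312342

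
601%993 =601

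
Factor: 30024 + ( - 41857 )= - 11833^1 = - 11833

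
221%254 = 221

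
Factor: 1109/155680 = 2^( - 5)*5^(-1)*7^(  -  1 )*139^( - 1 )*1109^1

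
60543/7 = 8649  =  8649.00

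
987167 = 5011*197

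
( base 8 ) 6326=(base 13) 165a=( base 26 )4MA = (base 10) 3286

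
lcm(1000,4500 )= 9000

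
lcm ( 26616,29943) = 239544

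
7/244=7/244 = 0.03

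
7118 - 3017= 4101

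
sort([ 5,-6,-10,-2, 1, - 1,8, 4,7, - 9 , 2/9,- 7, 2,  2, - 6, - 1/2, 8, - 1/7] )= [ - 10,-9,  -  7, - 6, - 6, - 2, - 1, - 1/2,- 1/7, 2/9, 1, 2, 2, 4, 5, 7,8, 8] 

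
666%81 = 18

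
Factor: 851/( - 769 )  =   - 23^1*37^1*769^( - 1) 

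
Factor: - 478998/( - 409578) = 3^1 * 23^1*59^( -1) = 69/59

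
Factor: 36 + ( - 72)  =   - 36 = - 2^2 * 3^2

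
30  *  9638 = 289140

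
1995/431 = 4 + 271/431=4.63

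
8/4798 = 4/2399 = 0.00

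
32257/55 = 32257/55 = 586.49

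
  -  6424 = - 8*803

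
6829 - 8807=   -  1978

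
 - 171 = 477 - 648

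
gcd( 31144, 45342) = 458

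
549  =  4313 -3764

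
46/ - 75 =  - 46/75 = -0.61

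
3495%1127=114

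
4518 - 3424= 1094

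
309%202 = 107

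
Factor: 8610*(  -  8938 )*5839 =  - 449347135020 = -2^2*3^1*5^1*7^1*41^2*109^1 * 5839^1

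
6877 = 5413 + 1464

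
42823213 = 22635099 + 20188114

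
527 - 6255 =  - 5728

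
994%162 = 22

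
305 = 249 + 56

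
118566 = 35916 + 82650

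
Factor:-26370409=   - 13^1 * 2028493^1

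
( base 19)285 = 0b1101101111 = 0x36F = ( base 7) 2364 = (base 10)879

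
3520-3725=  -205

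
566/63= 8 + 62/63 = 8.98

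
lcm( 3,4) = 12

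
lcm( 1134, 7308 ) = 65772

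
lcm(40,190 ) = 760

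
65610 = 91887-26277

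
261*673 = 175653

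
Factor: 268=2^2*67^1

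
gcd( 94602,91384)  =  2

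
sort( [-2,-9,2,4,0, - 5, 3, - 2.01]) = [  -  9,-5, -2.01, - 2,0,2,3,4]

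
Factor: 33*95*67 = 210045 = 3^1*5^1*11^1 * 19^1*67^1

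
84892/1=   84892 =84892.00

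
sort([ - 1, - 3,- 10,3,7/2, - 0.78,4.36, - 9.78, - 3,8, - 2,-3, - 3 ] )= [  -  10,-9.78,-3,-3, - 3, -3, - 2, - 1, - 0.78, 3,7/2, 4.36,8]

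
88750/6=14791 + 2/3 = 14791.67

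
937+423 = 1360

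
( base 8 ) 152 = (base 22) 4i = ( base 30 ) 3G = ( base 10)106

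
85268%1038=152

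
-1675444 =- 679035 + -996409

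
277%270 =7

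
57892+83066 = 140958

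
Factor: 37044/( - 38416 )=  - 27/28 = - 2^( - 2)*3^3*7^ ( - 1 )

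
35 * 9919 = 347165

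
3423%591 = 468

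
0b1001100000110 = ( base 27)6ia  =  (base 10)4870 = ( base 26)758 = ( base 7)20125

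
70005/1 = 70005 =70005.00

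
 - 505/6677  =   - 1  +  6172/6677 = - 0.08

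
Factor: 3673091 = 3673091^1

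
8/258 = 4/129= 0.03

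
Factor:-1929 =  - 3^1*643^1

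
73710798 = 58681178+15029620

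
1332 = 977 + 355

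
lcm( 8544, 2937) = 93984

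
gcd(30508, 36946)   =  58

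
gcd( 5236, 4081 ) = 77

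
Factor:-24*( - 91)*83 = 181272 = 2^3 * 3^1* 7^1 * 13^1*83^1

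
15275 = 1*15275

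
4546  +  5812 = 10358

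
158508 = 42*3774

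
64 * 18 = 1152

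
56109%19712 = 16685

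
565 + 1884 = 2449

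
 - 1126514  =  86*( - 13099) 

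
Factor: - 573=-3^1*191^1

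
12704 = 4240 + 8464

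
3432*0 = 0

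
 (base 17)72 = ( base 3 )11111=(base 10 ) 121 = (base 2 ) 1111001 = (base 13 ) 94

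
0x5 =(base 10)5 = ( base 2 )101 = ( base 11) 5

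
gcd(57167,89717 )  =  1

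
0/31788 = 0 = 0.00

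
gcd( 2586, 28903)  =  1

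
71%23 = 2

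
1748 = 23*76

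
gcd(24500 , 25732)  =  28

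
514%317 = 197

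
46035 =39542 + 6493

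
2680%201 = 67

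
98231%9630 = 1931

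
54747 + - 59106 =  - 4359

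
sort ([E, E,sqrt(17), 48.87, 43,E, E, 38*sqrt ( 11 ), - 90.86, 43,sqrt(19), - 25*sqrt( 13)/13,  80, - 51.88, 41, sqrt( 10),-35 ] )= [- 90.86, -51.88, - 35, - 25*sqrt (13 ) /13, E, E, E, E , sqrt(10),sqrt(17 ), sqrt ( 19) , 41, 43,43 , 48.87, 80,  38*sqrt(11)]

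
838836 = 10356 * 81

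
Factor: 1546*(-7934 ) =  - 12265964  =  - 2^2*773^1*3967^1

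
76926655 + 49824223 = 126750878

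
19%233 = 19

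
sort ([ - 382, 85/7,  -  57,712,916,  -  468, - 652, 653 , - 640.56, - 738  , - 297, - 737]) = [ - 738, -737 , - 652, - 640.56,-468, - 382, - 297,  -  57, 85/7, 653, 712, 916 ] 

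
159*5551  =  882609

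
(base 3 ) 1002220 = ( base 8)1447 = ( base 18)28F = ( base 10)807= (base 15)38C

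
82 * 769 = 63058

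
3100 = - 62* ( - 50) 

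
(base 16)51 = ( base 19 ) 45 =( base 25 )36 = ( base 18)49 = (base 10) 81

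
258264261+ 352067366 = 610331627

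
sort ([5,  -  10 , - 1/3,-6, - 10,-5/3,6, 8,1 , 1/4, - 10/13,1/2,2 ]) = [ - 10, - 10, - 6,-5/3, - 10/13, - 1/3, 1/4, 1/2,1,2,5,  6, 8]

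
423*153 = 64719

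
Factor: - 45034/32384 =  - 2^( - 6)*89^1  =  - 89/64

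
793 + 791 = 1584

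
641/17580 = 641/17580 = 0.04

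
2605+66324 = 68929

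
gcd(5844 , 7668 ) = 12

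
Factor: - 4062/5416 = -2^ (  -  2 ) * 3^1 = - 3/4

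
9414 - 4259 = 5155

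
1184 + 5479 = 6663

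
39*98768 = 3851952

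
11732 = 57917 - 46185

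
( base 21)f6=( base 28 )bd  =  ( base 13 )1B9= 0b101000001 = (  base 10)321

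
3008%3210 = 3008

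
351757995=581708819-229950824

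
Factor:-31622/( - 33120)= 15811/16560 = 2^( - 4)*3^( - 2 )*5^( - 1)*23^( - 1)*97^1 * 163^1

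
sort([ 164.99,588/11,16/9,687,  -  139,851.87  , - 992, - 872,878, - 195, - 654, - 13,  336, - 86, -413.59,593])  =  [ - 992 , - 872,  -  654, - 413.59, - 195,-139,-86, - 13,16/9, 588/11,164.99,336,593,687 , 851.87,878] 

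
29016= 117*248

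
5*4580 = 22900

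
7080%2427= 2226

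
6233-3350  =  2883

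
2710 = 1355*2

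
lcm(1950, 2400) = 31200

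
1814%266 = 218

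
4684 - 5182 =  - 498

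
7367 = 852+6515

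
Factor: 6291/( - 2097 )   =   - 3^1=- 3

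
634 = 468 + 166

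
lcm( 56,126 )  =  504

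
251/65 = 3+56/65 = 3.86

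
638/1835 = 638/1835 = 0.35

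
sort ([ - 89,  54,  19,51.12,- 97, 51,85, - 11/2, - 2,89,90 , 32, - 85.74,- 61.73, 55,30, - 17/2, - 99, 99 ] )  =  [  -  99, -97, - 89,-85.74, - 61.73,- 17/2,-11/2, - 2,19,30,32,51,51.12,54,55, 85,89,90, 99]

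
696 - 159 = 537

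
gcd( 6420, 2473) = 1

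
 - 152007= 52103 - 204110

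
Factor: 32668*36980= 1208062640 = 2^4*5^1*43^2* 8167^1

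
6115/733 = 6115/733 = 8.34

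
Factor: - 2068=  - 2^2*11^1*47^1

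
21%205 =21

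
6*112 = 672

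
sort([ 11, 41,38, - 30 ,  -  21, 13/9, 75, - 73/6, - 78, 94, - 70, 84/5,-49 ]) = [-78, - 70, - 49, - 30, - 21, - 73/6, 13/9, 11,84/5, 38,41,  75 , 94]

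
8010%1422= 900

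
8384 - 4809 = 3575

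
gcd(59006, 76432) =2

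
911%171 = 56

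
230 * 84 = 19320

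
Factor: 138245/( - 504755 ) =- 43/157 =- 43^1*157^( - 1)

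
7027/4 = 7027/4 =1756.75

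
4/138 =2/69 = 0.03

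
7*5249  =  36743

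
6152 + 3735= 9887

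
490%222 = 46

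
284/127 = 284/127 = 2.24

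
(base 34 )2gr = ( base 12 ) 1803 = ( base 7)11256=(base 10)2883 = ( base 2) 101101000011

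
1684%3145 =1684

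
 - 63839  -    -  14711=-49128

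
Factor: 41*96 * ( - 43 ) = - 2^5*3^1*41^1*43^1 = - 169248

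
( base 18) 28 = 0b101100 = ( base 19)26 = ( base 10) 44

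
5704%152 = 80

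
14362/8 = 1795+1/4 = 1795.25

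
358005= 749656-391651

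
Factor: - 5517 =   -  3^2  *613^1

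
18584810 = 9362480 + 9222330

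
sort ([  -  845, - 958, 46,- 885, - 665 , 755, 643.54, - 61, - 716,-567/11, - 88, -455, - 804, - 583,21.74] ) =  [  -  958,-885,- 845, - 804, -716, - 665, - 583,  -  455, - 88, - 61, -567/11, 21.74, 46,643.54, 755] 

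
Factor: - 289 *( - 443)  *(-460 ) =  - 2^2*5^1 *17^2*23^1*443^1= -  58892420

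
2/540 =1/270 = 0.00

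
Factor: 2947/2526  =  2^ (- 1) * 3^( - 1)*7^1= 7/6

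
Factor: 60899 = 60899^1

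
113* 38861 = 4391293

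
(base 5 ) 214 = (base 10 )59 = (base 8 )73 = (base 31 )1s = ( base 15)3e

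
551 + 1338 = 1889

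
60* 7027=421620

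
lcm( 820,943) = 18860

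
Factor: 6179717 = 6179717^1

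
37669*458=17252402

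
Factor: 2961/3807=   3^( - 2 ) * 7^1 =7/9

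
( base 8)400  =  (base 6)1104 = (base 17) F1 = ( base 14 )144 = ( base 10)256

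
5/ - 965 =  - 1/193 =- 0.01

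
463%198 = 67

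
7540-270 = 7270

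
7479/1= 7479 = 7479.00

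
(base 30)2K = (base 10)80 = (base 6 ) 212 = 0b1010000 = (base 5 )310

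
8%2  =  0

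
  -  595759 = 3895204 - 4490963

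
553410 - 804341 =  -250931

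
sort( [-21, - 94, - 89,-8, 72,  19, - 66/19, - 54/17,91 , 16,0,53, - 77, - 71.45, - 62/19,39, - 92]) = [ - 94,-92 , - 89, - 77,-71.45, - 21, - 8, - 66/19 , - 62/19, - 54/17,0,  16, 19,39,  53,72, 91 ]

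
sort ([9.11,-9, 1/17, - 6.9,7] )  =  [-9, - 6.9,1/17, 7,9.11 ] 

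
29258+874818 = 904076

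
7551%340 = 71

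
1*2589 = 2589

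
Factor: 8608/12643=32/47=2^5*47^ ( - 1 )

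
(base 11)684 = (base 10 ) 818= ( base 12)582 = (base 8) 1462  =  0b1100110010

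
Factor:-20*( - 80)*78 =2^7*3^1*5^2*13^1 = 124800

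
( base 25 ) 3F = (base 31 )2S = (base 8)132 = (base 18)50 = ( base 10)90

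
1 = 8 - 7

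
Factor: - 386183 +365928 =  - 20255 = - 5^1 * 4051^1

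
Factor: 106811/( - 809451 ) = -3^( - 2)*17^1 * 61^1*103^1*89939^( - 1 ) 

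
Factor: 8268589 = 7^1*71^1 *127^1*131^1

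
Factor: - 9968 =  - 2^4 *7^1*89^1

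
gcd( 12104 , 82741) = 1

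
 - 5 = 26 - 31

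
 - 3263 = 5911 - 9174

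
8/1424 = 1/178= 0.01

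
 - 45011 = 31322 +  - 76333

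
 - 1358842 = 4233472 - 5592314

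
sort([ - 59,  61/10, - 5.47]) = [  -  59, - 5.47,61/10 ]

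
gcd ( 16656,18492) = 12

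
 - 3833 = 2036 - 5869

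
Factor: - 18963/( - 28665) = 43/65 = 5^( - 1 )*13^( - 1 )*43^1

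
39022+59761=98783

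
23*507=11661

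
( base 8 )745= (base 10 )485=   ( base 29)gl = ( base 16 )1e5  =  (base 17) 1B9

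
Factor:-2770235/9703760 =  - 2^( - 4)*11^(-1)*13^1 * 17^1*23^1*109^1*11027^(-1 ) = - 554047/1940752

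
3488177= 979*3563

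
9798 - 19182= - 9384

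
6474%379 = 31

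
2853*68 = 194004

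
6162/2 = 3081 =3081.00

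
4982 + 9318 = 14300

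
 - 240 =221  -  461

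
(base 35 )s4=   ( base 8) 1730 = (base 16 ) 3D8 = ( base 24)1h0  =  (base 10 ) 984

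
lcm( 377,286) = 8294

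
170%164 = 6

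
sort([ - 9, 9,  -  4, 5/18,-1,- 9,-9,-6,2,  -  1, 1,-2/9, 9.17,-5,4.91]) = [- 9,-9,-9, - 6,  -  5, - 4,-1, - 1, - 2/9,5/18, 1, 2,4.91, 9,9.17] 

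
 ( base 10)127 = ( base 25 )52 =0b1111111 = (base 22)5h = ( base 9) 151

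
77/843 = 77/843 = 0.09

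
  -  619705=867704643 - 868324348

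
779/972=779/972=0.80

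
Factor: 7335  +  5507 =2^1*6421^1 = 12842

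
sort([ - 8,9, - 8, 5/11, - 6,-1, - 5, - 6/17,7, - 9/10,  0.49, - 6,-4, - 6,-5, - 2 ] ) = [ - 8,-8, - 6, - 6 , - 6, - 5, - 5,-4, - 2, - 1, - 9/10, - 6/17,5/11, 0.49,7,  9 ] 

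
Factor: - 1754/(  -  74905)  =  2^1* 5^( - 1)*71^(-1)*211^(  -  1)*877^1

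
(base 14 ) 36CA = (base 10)9586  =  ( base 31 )9U7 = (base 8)22562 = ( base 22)JHG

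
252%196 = 56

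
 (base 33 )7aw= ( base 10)7985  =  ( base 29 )9ea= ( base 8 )17461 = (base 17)1aac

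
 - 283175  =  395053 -678228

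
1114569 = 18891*59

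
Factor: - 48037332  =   - 2^2*3^1*7^1*571873^1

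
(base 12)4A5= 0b1010111101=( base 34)kl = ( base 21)1c8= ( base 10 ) 701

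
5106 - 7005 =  - 1899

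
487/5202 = 487/5202 = 0.09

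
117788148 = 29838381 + 87949767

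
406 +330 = 736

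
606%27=12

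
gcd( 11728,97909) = 1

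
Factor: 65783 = 157^1*419^1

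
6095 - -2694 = 8789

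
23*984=22632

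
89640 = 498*180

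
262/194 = 131/97 = 1.35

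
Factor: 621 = 3^3*23^1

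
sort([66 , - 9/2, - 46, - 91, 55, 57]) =[  -  91, - 46, - 9/2,55, 57, 66 ] 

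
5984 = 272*22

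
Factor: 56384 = 2^6*881^1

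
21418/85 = 21418/85= 251.98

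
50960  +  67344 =118304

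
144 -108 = 36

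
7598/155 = 7598/155=   49.02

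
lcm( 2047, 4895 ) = 112585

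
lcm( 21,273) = 273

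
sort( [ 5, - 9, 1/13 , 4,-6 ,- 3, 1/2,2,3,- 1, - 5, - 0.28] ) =[ - 9,- 6,-5, - 3, - 1, - 0.28, 1/13,1/2,2,3,4,5 ] 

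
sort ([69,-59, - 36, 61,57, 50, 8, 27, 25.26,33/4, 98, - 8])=[-59, -36, - 8 , 8, 33/4, 25.26, 27,50, 57, 61, 69, 98]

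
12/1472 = 3/368  =  0.01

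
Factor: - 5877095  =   - 5^1*7^1*167917^1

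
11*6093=67023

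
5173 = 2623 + 2550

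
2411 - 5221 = -2810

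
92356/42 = 46178/21 = 2198.95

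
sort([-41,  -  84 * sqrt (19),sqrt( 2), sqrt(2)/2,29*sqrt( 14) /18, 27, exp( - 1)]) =[  -  84*sqrt ( 19), - 41,exp( - 1),sqrt( 2)/2, sqrt( 2 ), 29*sqrt( 14) /18, 27]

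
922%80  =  42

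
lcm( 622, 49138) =49138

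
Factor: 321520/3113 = 2^4*5^1*11^(-1 )*283^(-1)*4019^1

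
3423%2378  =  1045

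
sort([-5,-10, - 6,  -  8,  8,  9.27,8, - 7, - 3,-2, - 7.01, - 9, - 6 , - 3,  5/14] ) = [ - 10, - 9,-8  , - 7.01, - 7, - 6 , - 6, - 5, - 3, - 3 , - 2, 5/14,8, 8 , 9.27 ]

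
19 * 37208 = 706952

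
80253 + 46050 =126303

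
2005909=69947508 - 67941599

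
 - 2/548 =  - 1  +  273/274=- 0.00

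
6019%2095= 1829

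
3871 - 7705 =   -  3834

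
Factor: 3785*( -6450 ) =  - 2^1 * 3^1*5^3*43^1*757^1 = -24413250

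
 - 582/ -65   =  8 + 62/65 = 8.95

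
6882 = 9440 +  - 2558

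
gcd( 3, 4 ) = 1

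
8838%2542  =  1212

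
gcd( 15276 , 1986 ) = 6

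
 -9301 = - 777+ - 8524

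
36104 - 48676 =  - 12572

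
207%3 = 0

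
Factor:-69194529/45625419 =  - 7688281/5069491 = -7^( - 2 ) * 307^( - 1)*337^ (  -  1 )*883^1*8707^1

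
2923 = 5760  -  2837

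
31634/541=58+256/541 = 58.47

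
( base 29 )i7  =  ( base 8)1021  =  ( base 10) 529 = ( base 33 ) g1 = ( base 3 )201121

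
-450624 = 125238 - 575862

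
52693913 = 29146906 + 23547007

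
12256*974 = 11937344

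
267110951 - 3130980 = 263979971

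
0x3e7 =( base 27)1A0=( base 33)U9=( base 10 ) 999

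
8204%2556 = 536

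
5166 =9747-4581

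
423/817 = 423/817 = 0.52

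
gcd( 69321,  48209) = 7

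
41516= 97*428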